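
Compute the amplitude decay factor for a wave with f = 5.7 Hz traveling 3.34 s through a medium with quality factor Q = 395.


pi*f*t/Q = pi*5.7*3.34/395 = 0.151417
A/A0 = exp(-0.151417) = 0.859489

0.859489


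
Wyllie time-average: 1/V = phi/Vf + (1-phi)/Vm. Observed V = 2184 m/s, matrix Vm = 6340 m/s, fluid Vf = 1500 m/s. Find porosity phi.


1/V - 1/Vm = 1/2184 - 1/6340 = 0.00030015
1/Vf - 1/Vm = 1/1500 - 1/6340 = 0.00050894
phi = 0.00030015 / 0.00050894 = 0.5898

0.5898


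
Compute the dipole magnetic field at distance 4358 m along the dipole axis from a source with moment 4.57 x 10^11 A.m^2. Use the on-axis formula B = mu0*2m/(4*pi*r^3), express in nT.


m = 4.57 x 10^11 = 457000000000 A.m^2
2m = 914000000000 A.m^2
r^3 = 4358^3 = 82767850712
B = (4pi*10^-7) * 914000000000 / (4*pi * 82767850712) * 1e9
= 1148566.274152 / 1040091487000.94 * 1e9
= 1104.2935 nT

1104.2935


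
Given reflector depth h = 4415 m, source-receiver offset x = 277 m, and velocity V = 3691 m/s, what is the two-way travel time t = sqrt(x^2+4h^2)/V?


x^2 + 4h^2 = 277^2 + 4*4415^2 = 76729 + 77968900 = 78045629
sqrt(78045629) = 8834.3437
t = 8834.3437 / 3691 = 2.3935 s

2.3935


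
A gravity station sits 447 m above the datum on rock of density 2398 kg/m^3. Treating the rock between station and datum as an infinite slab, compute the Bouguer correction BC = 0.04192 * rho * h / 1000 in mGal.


BC = 0.04192 * rho * h / 1000
= 0.04192 * 2398 * 447 / 1000
= 44.9343 mGal

44.9343


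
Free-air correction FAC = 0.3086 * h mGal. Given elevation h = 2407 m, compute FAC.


FAC = 0.3086 * h
= 0.3086 * 2407
= 742.8002 mGal

742.8002


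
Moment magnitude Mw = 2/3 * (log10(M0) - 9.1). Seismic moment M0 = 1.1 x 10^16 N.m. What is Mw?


log10(M0) = log10(1.1 x 10^16) = 16.0414
Mw = 2/3 * (16.0414 - 9.1)
= 2/3 * 6.9414
= 4.63

4.63


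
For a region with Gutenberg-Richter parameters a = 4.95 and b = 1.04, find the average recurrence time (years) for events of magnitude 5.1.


log10(N) = 4.95 - 1.04*5.1 = -0.354
N = 10^-0.354 = 0.442588
T = 1/N = 1/0.442588 = 2.2594 years

2.2594


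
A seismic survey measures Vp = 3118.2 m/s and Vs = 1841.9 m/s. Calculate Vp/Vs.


Vp/Vs = 3118.2 / 1841.9
= 1.6929

1.6929


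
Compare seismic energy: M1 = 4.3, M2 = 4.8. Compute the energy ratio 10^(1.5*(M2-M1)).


M2 - M1 = 4.8 - 4.3 = 0.5
1.5 * 0.5 = 0.75
ratio = 10^0.75 = 5.62

5.62


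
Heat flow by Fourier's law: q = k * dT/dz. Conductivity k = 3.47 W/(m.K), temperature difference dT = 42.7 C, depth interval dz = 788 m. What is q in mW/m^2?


q = k * dT / dz * 1000
= 3.47 * 42.7 / 788 * 1000
= 0.188032 * 1000
= 188.0317 mW/m^2

188.0317


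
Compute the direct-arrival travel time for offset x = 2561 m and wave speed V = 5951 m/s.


t = x / V
= 2561 / 5951
= 0.4303 s

0.4303


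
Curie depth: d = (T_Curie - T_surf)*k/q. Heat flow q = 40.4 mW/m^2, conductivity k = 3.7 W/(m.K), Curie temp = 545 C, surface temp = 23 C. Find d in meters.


T_Curie - T_surf = 545 - 23 = 522 C
Convert q to W/m^2: 40.4 mW/m^2 = 0.0404 W/m^2
d = 522 * 3.7 / 0.0404 = 47806.93 m

47806.93


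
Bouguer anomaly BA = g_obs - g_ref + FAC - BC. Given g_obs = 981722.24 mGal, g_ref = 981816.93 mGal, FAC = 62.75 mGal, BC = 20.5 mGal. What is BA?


BA = g_obs - g_ref + FAC - BC
= 981722.24 - 981816.93 + 62.75 - 20.5
= -52.44 mGal

-52.44


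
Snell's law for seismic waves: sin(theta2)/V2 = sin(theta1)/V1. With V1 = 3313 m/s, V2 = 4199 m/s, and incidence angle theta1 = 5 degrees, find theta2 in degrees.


sin(theta1) = sin(5 deg) = 0.087156
sin(theta2) = V2/V1 * sin(theta1) = 4199/3313 * 0.087156 = 0.110464
theta2 = arcsin(0.110464) = 6.3421 degrees

6.3421


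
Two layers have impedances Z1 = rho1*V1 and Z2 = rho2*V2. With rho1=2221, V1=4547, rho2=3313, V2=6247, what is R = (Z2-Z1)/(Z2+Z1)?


Z1 = 2221 * 4547 = 10098887
Z2 = 3313 * 6247 = 20696311
R = (20696311 - 10098887) / (20696311 + 10098887) = 10597424 / 30795198 = 0.3441

0.3441


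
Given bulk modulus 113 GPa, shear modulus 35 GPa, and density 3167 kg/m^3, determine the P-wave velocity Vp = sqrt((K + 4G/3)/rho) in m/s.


First compute the effective modulus:
K + 4G/3 = 113e9 + 4*35e9/3 = 159666666666.67 Pa
Then divide by density:
159666666666.67 / 3167 = 50415745.711 Pa/(kg/m^3)
Take the square root:
Vp = sqrt(50415745.711) = 7100.4 m/s

7100.4


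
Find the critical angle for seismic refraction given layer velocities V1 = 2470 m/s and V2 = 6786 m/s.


V1/V2 = 2470/6786 = 0.363985
theta_c = arcsin(0.363985) = 21.3451 degrees

21.3451


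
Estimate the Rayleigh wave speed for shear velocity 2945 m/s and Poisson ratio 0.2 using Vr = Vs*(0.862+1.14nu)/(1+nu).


Numerator factor = 0.862 + 1.14*0.2 = 1.09
Denominator = 1 + 0.2 = 1.2
Vr = 2945 * 1.09 / 1.2 = 2675.04 m/s

2675.04


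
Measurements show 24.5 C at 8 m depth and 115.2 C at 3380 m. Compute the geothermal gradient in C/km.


dT = 115.2 - 24.5 = 90.7 C
dz = 3380 - 8 = 3372 m
gradient = dT/dz * 1000 = 90.7/3372 * 1000 = 26.898 C/km

26.898


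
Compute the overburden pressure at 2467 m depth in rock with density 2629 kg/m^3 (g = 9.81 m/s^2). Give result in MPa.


P = rho * g * z / 1e6
= 2629 * 9.81 * 2467 / 1e6
= 63625138.83 / 1e6
= 63.6251 MPa

63.6251


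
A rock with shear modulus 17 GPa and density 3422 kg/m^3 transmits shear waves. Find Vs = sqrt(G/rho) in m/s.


Convert G to Pa: G = 17e9 Pa
Compute G/rho = 17e9 / 3422 = 4967855.0555
Vs = sqrt(4967855.0555) = 2228.87 m/s

2228.87


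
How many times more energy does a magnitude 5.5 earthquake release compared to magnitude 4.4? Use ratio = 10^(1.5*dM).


M2 - M1 = 5.5 - 4.4 = 1.1
1.5 * 1.1 = 1.65
ratio = 10^1.65 = 44.67

44.67


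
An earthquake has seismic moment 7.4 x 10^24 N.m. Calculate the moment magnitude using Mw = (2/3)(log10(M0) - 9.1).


log10(M0) = log10(7.4 x 10^24) = 24.8692
Mw = 2/3 * (24.8692 - 9.1)
= 2/3 * 15.7692
= 10.51

10.51


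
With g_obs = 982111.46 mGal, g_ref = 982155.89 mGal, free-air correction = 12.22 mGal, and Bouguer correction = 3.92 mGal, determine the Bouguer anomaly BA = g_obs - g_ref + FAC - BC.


BA = g_obs - g_ref + FAC - BC
= 982111.46 - 982155.89 + 12.22 - 3.92
= -36.13 mGal

-36.13


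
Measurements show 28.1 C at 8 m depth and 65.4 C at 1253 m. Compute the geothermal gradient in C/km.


dT = 65.4 - 28.1 = 37.3 C
dz = 1253 - 8 = 1245 m
gradient = dT/dz * 1000 = 37.3/1245 * 1000 = 29.9598 C/km

29.9598


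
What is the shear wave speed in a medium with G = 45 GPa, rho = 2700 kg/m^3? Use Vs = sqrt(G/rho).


Convert G to Pa: G = 45e9 Pa
Compute G/rho = 45e9 / 2700 = 16666666.6667
Vs = sqrt(16666666.6667) = 4082.48 m/s

4082.48


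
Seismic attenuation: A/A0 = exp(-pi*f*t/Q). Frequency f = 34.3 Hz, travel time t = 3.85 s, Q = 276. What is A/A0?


pi*f*t/Q = pi*34.3*3.85/276 = 1.503127
A/A0 = exp(-1.503127) = 0.222434

0.222434


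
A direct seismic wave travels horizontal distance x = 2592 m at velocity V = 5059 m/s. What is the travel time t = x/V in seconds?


t = x / V
= 2592 / 5059
= 0.5124 s

0.5124


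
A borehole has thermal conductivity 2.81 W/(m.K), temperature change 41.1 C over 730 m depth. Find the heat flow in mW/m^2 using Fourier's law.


q = k * dT / dz * 1000
= 2.81 * 41.1 / 730 * 1000
= 0.158207 * 1000
= 158.2068 mW/m^2

158.2068


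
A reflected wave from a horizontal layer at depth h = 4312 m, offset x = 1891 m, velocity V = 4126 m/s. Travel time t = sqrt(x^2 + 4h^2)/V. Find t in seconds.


x^2 + 4h^2 = 1891^2 + 4*4312^2 = 3575881 + 74373376 = 77949257
sqrt(77949257) = 8828.8876
t = 8828.8876 / 4126 = 2.1398 s

2.1398


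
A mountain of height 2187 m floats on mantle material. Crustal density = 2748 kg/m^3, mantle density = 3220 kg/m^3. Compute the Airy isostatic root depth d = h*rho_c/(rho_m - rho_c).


rho_m - rho_c = 3220 - 2748 = 472
d = 2187 * 2748 / 472
= 6009876 / 472
= 12732.79 m

12732.79


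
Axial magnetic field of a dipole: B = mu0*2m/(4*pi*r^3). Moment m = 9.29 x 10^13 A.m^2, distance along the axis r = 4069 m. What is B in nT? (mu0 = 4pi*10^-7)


m = 9.29 x 10^13 = 92900000000000 A.m^2
2m = 185800000000000 A.m^2
r^3 = 4069^3 = 67369460509
B = (4pi*10^-7) * 185800000000000 / (4*pi * 67369460509) * 1e9
= 233483166.014793 / 846589608845.53 * 1e9
= 275792.6197 nT

275792.6197


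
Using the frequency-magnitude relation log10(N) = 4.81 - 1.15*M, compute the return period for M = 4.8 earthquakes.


log10(N) = 4.81 - 1.15*4.8 = -0.71
N = 10^-0.71 = 0.194984
T = 1/N = 1/0.194984 = 5.1286 years

5.1286


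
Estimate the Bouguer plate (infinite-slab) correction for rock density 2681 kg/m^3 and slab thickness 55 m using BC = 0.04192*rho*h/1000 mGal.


BC = 0.04192 * rho * h / 1000
= 0.04192 * 2681 * 55 / 1000
= 6.1813 mGal

6.1813


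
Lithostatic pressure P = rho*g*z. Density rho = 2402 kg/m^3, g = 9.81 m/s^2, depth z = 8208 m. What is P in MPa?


P = rho * g * z / 1e6
= 2402 * 9.81 * 8208 / 1e6
= 193410192.96 / 1e6
= 193.4102 MPa

193.4102


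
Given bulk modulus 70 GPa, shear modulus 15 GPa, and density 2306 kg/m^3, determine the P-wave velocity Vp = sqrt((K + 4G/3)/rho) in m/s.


First compute the effective modulus:
K + 4G/3 = 70e9 + 4*15e9/3 = 90000000000.0 Pa
Then divide by density:
90000000000.0 / 2306 = 39028620.9887 Pa/(kg/m^3)
Take the square root:
Vp = sqrt(39028620.9887) = 6247.29 m/s

6247.29


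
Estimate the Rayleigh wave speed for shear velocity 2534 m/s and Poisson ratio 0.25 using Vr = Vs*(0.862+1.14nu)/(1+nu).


Numerator factor = 0.862 + 1.14*0.25 = 1.147
Denominator = 1 + 0.25 = 1.25
Vr = 2534 * 1.147 / 1.25 = 2325.2 m/s

2325.2


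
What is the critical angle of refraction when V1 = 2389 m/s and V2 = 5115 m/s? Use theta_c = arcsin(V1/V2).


V1/V2 = 2389/5115 = 0.467058
theta_c = arcsin(0.467058) = 27.8435 degrees

27.8435


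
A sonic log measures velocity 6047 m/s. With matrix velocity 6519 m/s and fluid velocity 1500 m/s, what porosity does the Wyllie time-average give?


1/V - 1/Vm = 1/6047 - 1/6519 = 1.197e-05
1/Vf - 1/Vm = 1/1500 - 1/6519 = 0.00051327
phi = 1.197e-05 / 0.00051327 = 0.0233

0.0233


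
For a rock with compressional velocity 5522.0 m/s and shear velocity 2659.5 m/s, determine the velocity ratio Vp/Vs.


Vp/Vs = 5522.0 / 2659.5
= 2.0763

2.0763


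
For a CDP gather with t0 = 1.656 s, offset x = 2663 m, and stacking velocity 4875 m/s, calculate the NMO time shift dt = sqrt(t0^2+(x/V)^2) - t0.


x/Vnmo = 2663/4875 = 0.546256
(x/Vnmo)^2 = 0.298396
t0^2 = 2.742336
sqrt(2.742336 + 0.298396) = 1.743769
dt = 1.743769 - 1.656 = 0.087769

0.087769


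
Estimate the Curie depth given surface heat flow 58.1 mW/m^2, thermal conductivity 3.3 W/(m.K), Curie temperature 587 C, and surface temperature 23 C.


T_Curie - T_surf = 587 - 23 = 564 C
Convert q to W/m^2: 58.1 mW/m^2 = 0.0581 W/m^2
d = 564 * 3.3 / 0.0581 = 32034.42 m

32034.42


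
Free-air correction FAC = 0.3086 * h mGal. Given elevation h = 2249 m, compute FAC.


FAC = 0.3086 * h
= 0.3086 * 2249
= 694.0414 mGal

694.0414


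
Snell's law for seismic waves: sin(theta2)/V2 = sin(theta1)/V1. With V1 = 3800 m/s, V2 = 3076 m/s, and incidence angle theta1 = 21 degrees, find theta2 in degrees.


sin(theta1) = sin(21 deg) = 0.358368
sin(theta2) = V2/V1 * sin(theta1) = 3076/3800 * 0.358368 = 0.290089
theta2 = arcsin(0.290089) = 16.8633 degrees

16.8633


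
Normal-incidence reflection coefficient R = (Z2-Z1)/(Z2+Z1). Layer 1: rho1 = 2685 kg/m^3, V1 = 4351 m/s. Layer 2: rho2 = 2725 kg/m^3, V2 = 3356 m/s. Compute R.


Z1 = 2685 * 4351 = 11682435
Z2 = 2725 * 3356 = 9145100
R = (9145100 - 11682435) / (9145100 + 11682435) = -2537335 / 20827535 = -0.1218

-0.1218


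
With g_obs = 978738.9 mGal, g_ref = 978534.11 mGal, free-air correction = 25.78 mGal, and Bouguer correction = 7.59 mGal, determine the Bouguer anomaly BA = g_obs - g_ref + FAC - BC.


BA = g_obs - g_ref + FAC - BC
= 978738.9 - 978534.11 + 25.78 - 7.59
= 222.98 mGal

222.98


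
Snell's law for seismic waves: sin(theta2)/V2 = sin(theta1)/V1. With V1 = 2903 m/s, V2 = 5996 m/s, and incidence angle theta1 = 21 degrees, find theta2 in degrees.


sin(theta1) = sin(21 deg) = 0.358368
sin(theta2) = V2/V1 * sin(theta1) = 5996/2903 * 0.358368 = 0.740191
theta2 = arcsin(0.740191) = 47.7477 degrees

47.7477


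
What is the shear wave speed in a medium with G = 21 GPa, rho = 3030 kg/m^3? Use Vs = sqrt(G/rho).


Convert G to Pa: G = 21e9 Pa
Compute G/rho = 21e9 / 3030 = 6930693.0693
Vs = sqrt(6930693.0693) = 2632.62 m/s

2632.62


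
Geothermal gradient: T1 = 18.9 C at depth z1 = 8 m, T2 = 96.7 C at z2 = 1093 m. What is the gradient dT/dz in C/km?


dT = 96.7 - 18.9 = 77.8 C
dz = 1093 - 8 = 1085 m
gradient = dT/dz * 1000 = 77.8/1085 * 1000 = 71.7051 C/km

71.7051


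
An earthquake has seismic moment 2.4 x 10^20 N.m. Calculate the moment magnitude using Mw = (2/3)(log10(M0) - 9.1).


log10(M0) = log10(2.4 x 10^20) = 20.3802
Mw = 2/3 * (20.3802 - 9.1)
= 2/3 * 11.2802
= 7.52

7.52


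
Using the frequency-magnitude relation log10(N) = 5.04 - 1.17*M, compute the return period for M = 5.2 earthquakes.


log10(N) = 5.04 - 1.17*5.2 = -1.044
N = 10^-1.044 = 0.090365
T = 1/N = 1/0.090365 = 11.0662 years

11.0662


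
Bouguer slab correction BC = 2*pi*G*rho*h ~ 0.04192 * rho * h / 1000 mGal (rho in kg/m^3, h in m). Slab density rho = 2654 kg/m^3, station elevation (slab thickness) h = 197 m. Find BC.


BC = 0.04192 * rho * h / 1000
= 0.04192 * 2654 * 197 / 1000
= 21.9174 mGal

21.9174


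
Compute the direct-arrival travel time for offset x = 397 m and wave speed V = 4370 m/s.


t = x / V
= 397 / 4370
= 0.0908 s

0.0908


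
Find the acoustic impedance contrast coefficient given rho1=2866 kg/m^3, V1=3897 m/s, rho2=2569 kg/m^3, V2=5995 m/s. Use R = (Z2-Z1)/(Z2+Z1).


Z1 = 2866 * 3897 = 11168802
Z2 = 2569 * 5995 = 15401155
R = (15401155 - 11168802) / (15401155 + 11168802) = 4232353 / 26569957 = 0.1593

0.1593


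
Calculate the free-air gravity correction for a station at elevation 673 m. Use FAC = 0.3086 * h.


FAC = 0.3086 * h
= 0.3086 * 673
= 207.6878 mGal

207.6878


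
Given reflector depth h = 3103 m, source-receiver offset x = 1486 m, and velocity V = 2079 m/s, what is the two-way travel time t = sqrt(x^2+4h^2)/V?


x^2 + 4h^2 = 1486^2 + 4*3103^2 = 2208196 + 38514436 = 40722632
sqrt(40722632) = 6381.4287
t = 6381.4287 / 2079 = 3.0695 s

3.0695


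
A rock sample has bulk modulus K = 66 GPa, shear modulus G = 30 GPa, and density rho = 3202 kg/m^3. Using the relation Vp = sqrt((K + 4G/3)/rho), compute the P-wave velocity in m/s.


First compute the effective modulus:
K + 4G/3 = 66e9 + 4*30e9/3 = 106000000000.0 Pa
Then divide by density:
106000000000.0 / 3202 = 33104309.8064 Pa/(kg/m^3)
Take the square root:
Vp = sqrt(33104309.8064) = 5753.63 m/s

5753.63


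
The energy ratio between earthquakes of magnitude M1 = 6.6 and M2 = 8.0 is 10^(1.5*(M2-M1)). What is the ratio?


M2 - M1 = 8.0 - 6.6 = 1.4
1.5 * 1.4 = 2.1
ratio = 10^2.1 = 125.89

125.89


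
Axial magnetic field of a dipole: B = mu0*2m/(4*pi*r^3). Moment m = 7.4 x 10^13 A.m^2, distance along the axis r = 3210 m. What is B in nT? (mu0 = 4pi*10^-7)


m = 7.4 x 10^13 = 74000000000000 A.m^2
2m = 148000000000000 A.m^2
r^3 = 3210^3 = 33076161000
B = (4pi*10^-7) * 148000000000000 / (4*pi * 33076161000) * 1e9
= 185982285.092516 / 415647297626.21 * 1e9
= 447452.1696 nT

447452.1696


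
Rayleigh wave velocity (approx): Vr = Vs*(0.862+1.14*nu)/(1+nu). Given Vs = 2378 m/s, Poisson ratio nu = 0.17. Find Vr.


Numerator factor = 0.862 + 1.14*0.17 = 1.0558
Denominator = 1 + 0.17 = 1.17
Vr = 2378 * 1.0558 / 1.17 = 2145.89 m/s

2145.89


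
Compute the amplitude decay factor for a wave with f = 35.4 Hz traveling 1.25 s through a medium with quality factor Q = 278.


pi*f*t/Q = pi*35.4*1.25/278 = 0.500056
A/A0 = exp(-0.500056) = 0.606497

0.606497


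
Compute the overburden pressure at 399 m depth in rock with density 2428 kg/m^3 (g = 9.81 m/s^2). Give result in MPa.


P = rho * g * z / 1e6
= 2428 * 9.81 * 399 / 1e6
= 9503653.32 / 1e6
= 9.5037 MPa

9.5037


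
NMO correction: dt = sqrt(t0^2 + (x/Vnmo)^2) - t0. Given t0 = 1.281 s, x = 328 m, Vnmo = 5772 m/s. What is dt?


x/Vnmo = 328/5772 = 0.056826
(x/Vnmo)^2 = 0.003229
t0^2 = 1.640961
sqrt(1.640961 + 0.003229) = 1.28226
dt = 1.28226 - 1.281 = 0.00126

0.00126


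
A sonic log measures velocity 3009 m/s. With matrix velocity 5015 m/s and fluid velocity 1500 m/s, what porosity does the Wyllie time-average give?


1/V - 1/Vm = 1/3009 - 1/5015 = 0.00013293
1/Vf - 1/Vm = 1/1500 - 1/5015 = 0.00046726
phi = 0.00013293 / 0.00046726 = 0.2845

0.2845


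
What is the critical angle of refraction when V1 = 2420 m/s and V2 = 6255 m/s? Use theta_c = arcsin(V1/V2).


V1/V2 = 2420/6255 = 0.38689
theta_c = arcsin(0.38689) = 22.7612 degrees

22.7612


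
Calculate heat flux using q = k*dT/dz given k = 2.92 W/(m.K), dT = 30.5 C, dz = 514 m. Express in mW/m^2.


q = k * dT / dz * 1000
= 2.92 * 30.5 / 514 * 1000
= 0.173268 * 1000
= 173.2685 mW/m^2

173.2685


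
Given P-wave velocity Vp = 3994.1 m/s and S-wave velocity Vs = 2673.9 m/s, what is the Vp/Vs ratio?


Vp/Vs = 3994.1 / 2673.9
= 1.4937

1.4937


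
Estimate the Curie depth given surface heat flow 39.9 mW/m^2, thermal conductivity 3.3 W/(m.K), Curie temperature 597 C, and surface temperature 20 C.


T_Curie - T_surf = 597 - 20 = 577 C
Convert q to W/m^2: 39.9 mW/m^2 = 0.0399 W/m^2
d = 577 * 3.3 / 0.0399 = 47721.8 m

47721.8


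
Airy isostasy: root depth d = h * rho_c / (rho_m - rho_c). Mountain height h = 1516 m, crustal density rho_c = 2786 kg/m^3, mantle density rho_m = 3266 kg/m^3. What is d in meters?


rho_m - rho_c = 3266 - 2786 = 480
d = 1516 * 2786 / 480
= 4223576 / 480
= 8799.12 m

8799.12


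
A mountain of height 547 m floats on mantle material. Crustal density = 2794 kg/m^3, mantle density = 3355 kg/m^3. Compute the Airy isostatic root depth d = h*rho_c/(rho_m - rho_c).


rho_m - rho_c = 3355 - 2794 = 561
d = 547 * 2794 / 561
= 1528318 / 561
= 2724.27 m

2724.27


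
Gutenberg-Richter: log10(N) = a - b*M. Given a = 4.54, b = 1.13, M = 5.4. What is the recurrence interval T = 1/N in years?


log10(N) = 4.54 - 1.13*5.4 = -1.562
N = 10^-1.562 = 0.027416
T = 1/N = 1/0.027416 = 36.4754 years

36.4754


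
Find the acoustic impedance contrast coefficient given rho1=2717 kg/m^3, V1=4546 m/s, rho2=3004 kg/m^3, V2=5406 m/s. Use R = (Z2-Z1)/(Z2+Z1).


Z1 = 2717 * 4546 = 12351482
Z2 = 3004 * 5406 = 16239624
R = (16239624 - 12351482) / (16239624 + 12351482) = 3888142 / 28591106 = 0.136

0.136


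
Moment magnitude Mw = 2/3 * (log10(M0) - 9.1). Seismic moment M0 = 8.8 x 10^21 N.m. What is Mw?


log10(M0) = log10(8.8 x 10^21) = 21.9445
Mw = 2/3 * (21.9445 - 9.1)
= 2/3 * 12.8445
= 8.56

8.56


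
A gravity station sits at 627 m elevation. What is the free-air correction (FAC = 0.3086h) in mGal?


FAC = 0.3086 * h
= 0.3086 * 627
= 193.4922 mGal

193.4922


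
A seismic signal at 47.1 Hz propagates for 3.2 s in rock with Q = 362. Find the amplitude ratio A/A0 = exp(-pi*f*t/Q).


pi*f*t/Q = pi*47.1*3.2/362 = 1.308013
A/A0 = exp(-1.308013) = 0.270357

0.270357


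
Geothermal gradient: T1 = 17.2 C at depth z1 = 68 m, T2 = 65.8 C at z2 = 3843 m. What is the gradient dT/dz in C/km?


dT = 65.8 - 17.2 = 48.6 C
dz = 3843 - 68 = 3775 m
gradient = dT/dz * 1000 = 48.6/3775 * 1000 = 12.8742 C/km

12.8742


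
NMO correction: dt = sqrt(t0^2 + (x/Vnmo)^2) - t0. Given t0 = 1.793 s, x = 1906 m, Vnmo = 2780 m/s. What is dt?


x/Vnmo = 1906/2780 = 0.685612
(x/Vnmo)^2 = 0.470063
t0^2 = 3.214849
sqrt(3.214849 + 0.470063) = 1.919612
dt = 1.919612 - 1.793 = 0.126612

0.126612


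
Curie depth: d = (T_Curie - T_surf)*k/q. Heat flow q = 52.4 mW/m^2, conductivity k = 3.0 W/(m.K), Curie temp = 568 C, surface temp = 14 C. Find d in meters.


T_Curie - T_surf = 568 - 14 = 554 C
Convert q to W/m^2: 52.4 mW/m^2 = 0.0524 W/m^2
d = 554 * 3.0 / 0.0524 = 31717.56 m

31717.56


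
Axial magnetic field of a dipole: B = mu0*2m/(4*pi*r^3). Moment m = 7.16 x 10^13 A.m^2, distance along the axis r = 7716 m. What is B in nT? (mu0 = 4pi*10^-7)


m = 7.16 x 10^13 = 71600000000000 A.m^2
2m = 143200000000000 A.m^2
r^3 = 7716^3 = 459384837696
B = (4pi*10^-7) * 143200000000000 / (4*pi * 459384837696) * 1e9
= 179950427.197623 / 5772800125105.17 * 1e9
= 31172.1216 nT

31172.1216


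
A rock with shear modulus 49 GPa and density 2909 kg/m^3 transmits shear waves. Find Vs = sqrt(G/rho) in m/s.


Convert G to Pa: G = 49e9 Pa
Compute G/rho = 49e9 / 2909 = 16844276.3836
Vs = sqrt(16844276.3836) = 4104.18 m/s

4104.18


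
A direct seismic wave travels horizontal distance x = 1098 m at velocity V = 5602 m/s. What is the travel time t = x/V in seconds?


t = x / V
= 1098 / 5602
= 0.196 s

0.196


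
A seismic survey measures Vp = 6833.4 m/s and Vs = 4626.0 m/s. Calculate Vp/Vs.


Vp/Vs = 6833.4 / 4626.0
= 1.4772

1.4772


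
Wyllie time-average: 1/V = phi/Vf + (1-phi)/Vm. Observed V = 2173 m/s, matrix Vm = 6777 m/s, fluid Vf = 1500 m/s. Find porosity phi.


1/V - 1/Vm = 1/2173 - 1/6777 = 0.00031264
1/Vf - 1/Vm = 1/1500 - 1/6777 = 0.00051911
phi = 0.00031264 / 0.00051911 = 0.6023

0.6023


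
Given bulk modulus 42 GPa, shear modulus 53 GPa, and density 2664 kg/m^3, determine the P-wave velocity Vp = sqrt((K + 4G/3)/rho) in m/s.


First compute the effective modulus:
K + 4G/3 = 42e9 + 4*53e9/3 = 112666666666.67 Pa
Then divide by density:
112666666666.67 / 2664 = 42292292.2923 Pa/(kg/m^3)
Take the square root:
Vp = sqrt(42292292.2923) = 6503.25 m/s

6503.25


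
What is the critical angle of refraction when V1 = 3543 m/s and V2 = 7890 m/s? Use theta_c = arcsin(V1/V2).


V1/V2 = 3543/7890 = 0.449049
theta_c = arcsin(0.449049) = 26.6827 degrees

26.6827


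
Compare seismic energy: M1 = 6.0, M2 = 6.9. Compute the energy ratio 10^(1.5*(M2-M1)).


M2 - M1 = 6.9 - 6.0 = 0.9
1.5 * 0.9 = 1.35
ratio = 10^1.35 = 22.39

22.39


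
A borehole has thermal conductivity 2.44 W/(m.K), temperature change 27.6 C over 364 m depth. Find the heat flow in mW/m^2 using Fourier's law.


q = k * dT / dz * 1000
= 2.44 * 27.6 / 364 * 1000
= 0.185011 * 1000
= 185.011 mW/m^2

185.011


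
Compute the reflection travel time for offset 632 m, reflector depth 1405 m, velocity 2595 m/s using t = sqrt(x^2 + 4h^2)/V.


x^2 + 4h^2 = 632^2 + 4*1405^2 = 399424 + 7896100 = 8295524
sqrt(8295524) = 2880.1951
t = 2880.1951 / 2595 = 1.1099 s

1.1099


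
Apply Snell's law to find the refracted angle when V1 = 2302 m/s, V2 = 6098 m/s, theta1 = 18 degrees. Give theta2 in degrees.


sin(theta1) = sin(18 deg) = 0.309017
sin(theta2) = V2/V1 * sin(theta1) = 6098/2302 * 0.309017 = 0.818586
theta2 = arcsin(0.818586) = 54.9435 degrees

54.9435


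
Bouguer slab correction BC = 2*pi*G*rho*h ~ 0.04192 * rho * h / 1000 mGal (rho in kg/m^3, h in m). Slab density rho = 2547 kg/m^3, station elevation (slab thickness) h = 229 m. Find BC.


BC = 0.04192 * rho * h / 1000
= 0.04192 * 2547 * 229 / 1000
= 24.4504 mGal

24.4504


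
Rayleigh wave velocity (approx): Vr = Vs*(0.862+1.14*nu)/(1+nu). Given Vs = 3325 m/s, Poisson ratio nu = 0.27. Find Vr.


Numerator factor = 0.862 + 1.14*0.27 = 1.1698
Denominator = 1 + 0.27 = 1.27
Vr = 3325 * 1.1698 / 1.27 = 3062.67 m/s

3062.67


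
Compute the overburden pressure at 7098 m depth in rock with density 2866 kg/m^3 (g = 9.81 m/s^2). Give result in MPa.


P = rho * g * z / 1e6
= 2866 * 9.81 * 7098 / 1e6
= 199563535.08 / 1e6
= 199.5635 MPa

199.5635


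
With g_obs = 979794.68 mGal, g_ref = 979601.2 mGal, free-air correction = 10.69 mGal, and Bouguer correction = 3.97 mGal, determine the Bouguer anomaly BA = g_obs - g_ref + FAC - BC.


BA = g_obs - g_ref + FAC - BC
= 979794.68 - 979601.2 + 10.69 - 3.97
= 200.2 mGal

200.2


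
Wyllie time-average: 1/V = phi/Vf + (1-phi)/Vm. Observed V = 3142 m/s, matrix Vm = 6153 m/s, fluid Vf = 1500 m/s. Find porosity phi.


1/V - 1/Vm = 1/3142 - 1/6153 = 0.00015575
1/Vf - 1/Vm = 1/1500 - 1/6153 = 0.00050414
phi = 0.00015575 / 0.00050414 = 0.3089

0.3089


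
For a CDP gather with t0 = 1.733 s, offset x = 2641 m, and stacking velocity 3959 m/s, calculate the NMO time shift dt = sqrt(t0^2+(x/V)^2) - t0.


x/Vnmo = 2641/3959 = 0.667088
(x/Vnmo)^2 = 0.445006
t0^2 = 3.003289
sqrt(3.003289 + 0.445006) = 1.856959
dt = 1.856959 - 1.733 = 0.123959

0.123959


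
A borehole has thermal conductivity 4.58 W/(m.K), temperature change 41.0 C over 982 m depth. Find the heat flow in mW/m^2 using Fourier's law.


q = k * dT / dz * 1000
= 4.58 * 41.0 / 982 * 1000
= 0.191222 * 1000
= 191.222 mW/m^2

191.222


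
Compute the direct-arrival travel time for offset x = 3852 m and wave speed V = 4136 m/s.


t = x / V
= 3852 / 4136
= 0.9313 s

0.9313


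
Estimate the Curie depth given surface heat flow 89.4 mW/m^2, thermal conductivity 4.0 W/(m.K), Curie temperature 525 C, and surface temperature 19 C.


T_Curie - T_surf = 525 - 19 = 506 C
Convert q to W/m^2: 89.4 mW/m^2 = 0.0894 W/m^2
d = 506 * 4.0 / 0.0894 = 22639.82 m

22639.82


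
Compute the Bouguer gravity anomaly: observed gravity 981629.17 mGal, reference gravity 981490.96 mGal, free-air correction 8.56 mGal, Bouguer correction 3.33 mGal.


BA = g_obs - g_ref + FAC - BC
= 981629.17 - 981490.96 + 8.56 - 3.33
= 143.44 mGal

143.44


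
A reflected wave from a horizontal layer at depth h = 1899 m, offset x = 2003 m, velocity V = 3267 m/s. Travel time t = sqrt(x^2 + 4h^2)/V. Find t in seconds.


x^2 + 4h^2 = 2003^2 + 4*1899^2 = 4012009 + 14424804 = 18436813
sqrt(18436813) = 4293.811
t = 4293.811 / 3267 = 1.3143 s

1.3143


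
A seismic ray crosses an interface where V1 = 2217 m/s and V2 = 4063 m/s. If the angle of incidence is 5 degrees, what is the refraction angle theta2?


sin(theta1) = sin(5 deg) = 0.087156
sin(theta2) = V2/V1 * sin(theta1) = 4063/2217 * 0.087156 = 0.159727
theta2 = arcsin(0.159727) = 9.191 degrees

9.191


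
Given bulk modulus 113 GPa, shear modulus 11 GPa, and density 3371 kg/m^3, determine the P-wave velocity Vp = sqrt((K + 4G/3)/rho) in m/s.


First compute the effective modulus:
K + 4G/3 = 113e9 + 4*11e9/3 = 127666666666.67 Pa
Then divide by density:
127666666666.67 / 3371 = 37872045.8815 Pa/(kg/m^3)
Take the square root:
Vp = sqrt(37872045.8815) = 6154.03 m/s

6154.03


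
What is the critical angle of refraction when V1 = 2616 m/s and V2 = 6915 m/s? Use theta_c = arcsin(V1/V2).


V1/V2 = 2616/6915 = 0.378308
theta_c = arcsin(0.378308) = 22.2289 degrees

22.2289


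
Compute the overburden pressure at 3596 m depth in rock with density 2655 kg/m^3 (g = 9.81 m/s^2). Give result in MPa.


P = rho * g * z / 1e6
= 2655 * 9.81 * 3596 / 1e6
= 93659797.8 / 1e6
= 93.6598 MPa

93.6598


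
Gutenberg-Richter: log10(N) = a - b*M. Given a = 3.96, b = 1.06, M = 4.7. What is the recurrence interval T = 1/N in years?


log10(N) = 3.96 - 1.06*4.7 = -1.022
N = 10^-1.022 = 0.09506
T = 1/N = 1/0.09506 = 10.5196 years

10.5196


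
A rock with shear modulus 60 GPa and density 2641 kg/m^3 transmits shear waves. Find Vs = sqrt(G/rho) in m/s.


Convert G to Pa: G = 60e9 Pa
Compute G/rho = 60e9 / 2641 = 22718667.1715
Vs = sqrt(22718667.1715) = 4766.41 m/s

4766.41


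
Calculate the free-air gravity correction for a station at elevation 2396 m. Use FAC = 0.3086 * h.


FAC = 0.3086 * h
= 0.3086 * 2396
= 739.4056 mGal

739.4056


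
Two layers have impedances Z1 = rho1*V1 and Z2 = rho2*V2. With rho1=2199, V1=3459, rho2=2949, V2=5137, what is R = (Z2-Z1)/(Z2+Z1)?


Z1 = 2199 * 3459 = 7606341
Z2 = 2949 * 5137 = 15149013
R = (15149013 - 7606341) / (15149013 + 7606341) = 7542672 / 22755354 = 0.3315

0.3315


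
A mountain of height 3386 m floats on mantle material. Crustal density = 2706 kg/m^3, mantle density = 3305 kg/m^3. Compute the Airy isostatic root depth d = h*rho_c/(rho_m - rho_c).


rho_m - rho_c = 3305 - 2706 = 599
d = 3386 * 2706 / 599
= 9162516 / 599
= 15296.35 m

15296.35


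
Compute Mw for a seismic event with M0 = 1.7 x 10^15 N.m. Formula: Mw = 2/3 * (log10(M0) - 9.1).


log10(M0) = log10(1.7 x 10^15) = 15.2304
Mw = 2/3 * (15.2304 - 9.1)
= 2/3 * 6.1304
= 4.09

4.09


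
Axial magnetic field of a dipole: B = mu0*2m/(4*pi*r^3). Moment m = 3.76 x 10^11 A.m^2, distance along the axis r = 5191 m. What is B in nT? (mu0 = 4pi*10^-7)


m = 3.76 x 10^11 = 376000000000 A.m^2
2m = 752000000000 A.m^2
r^3 = 5191^3 = 139879182871
B = (4pi*10^-7) * 752000000000 / (4*pi * 139879182871) * 1e9
= 944991.0702 / 1757773653190.71 * 1e9
= 537.6068 nT

537.6068


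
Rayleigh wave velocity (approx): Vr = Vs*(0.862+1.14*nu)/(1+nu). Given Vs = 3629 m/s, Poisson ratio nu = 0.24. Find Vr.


Numerator factor = 0.862 + 1.14*0.24 = 1.1356
Denominator = 1 + 0.24 = 1.24
Vr = 3629 * 1.1356 / 1.24 = 3323.46 m/s

3323.46


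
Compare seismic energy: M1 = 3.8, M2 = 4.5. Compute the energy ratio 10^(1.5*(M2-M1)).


M2 - M1 = 4.5 - 3.8 = 0.7
1.5 * 0.7 = 1.05
ratio = 10^1.05 = 11.22

11.22


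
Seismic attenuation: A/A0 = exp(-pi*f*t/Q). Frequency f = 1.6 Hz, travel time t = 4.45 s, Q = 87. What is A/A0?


pi*f*t/Q = pi*1.6*4.45/87 = 0.257105
A/A0 = exp(-0.257105) = 0.773287

0.773287


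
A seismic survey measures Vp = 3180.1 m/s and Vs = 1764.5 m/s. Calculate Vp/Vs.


Vp/Vs = 3180.1 / 1764.5
= 1.8023

1.8023


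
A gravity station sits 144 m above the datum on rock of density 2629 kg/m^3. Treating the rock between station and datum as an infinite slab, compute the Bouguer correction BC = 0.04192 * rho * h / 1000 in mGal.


BC = 0.04192 * rho * h / 1000
= 0.04192 * 2629 * 144 / 1000
= 15.8699 mGal

15.8699


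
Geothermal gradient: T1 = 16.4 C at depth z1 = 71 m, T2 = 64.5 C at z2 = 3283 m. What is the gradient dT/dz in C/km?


dT = 64.5 - 16.4 = 48.1 C
dz = 3283 - 71 = 3212 m
gradient = dT/dz * 1000 = 48.1/3212 * 1000 = 14.9751 C/km

14.9751


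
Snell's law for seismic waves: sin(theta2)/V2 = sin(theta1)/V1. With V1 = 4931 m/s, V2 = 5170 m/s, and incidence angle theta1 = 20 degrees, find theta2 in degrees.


sin(theta1) = sin(20 deg) = 0.34202
sin(theta2) = V2/V1 * sin(theta1) = 5170/4931 * 0.34202 = 0.358597
theta2 = arcsin(0.358597) = 21.0141 degrees

21.0141


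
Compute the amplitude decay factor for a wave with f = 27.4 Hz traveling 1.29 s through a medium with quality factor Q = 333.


pi*f*t/Q = pi*27.4*1.29/333 = 0.333462
A/A0 = exp(-0.333462) = 0.716439

0.716439


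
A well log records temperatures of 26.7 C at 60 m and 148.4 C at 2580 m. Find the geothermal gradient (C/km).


dT = 148.4 - 26.7 = 121.7 C
dz = 2580 - 60 = 2520 m
gradient = dT/dz * 1000 = 121.7/2520 * 1000 = 48.2937 C/km

48.2937


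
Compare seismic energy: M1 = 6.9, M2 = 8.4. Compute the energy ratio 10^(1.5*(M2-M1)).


M2 - M1 = 8.4 - 6.9 = 1.5
1.5 * 1.5 = 2.25
ratio = 10^2.25 = 177.83

177.83


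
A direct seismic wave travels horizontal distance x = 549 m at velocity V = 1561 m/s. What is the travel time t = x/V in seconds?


t = x / V
= 549 / 1561
= 0.3517 s

0.3517


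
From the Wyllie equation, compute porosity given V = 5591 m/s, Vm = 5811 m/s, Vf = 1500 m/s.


1/V - 1/Vm = 1/5591 - 1/5811 = 6.77e-06
1/Vf - 1/Vm = 1/1500 - 1/5811 = 0.00049458
phi = 6.77e-06 / 0.00049458 = 0.0137

0.0137


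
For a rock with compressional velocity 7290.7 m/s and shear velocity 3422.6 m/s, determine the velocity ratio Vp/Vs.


Vp/Vs = 7290.7 / 3422.6
= 2.1302

2.1302


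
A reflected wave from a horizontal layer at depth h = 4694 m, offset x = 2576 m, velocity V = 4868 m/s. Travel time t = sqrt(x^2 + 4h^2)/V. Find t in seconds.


x^2 + 4h^2 = 2576^2 + 4*4694^2 = 6635776 + 88134544 = 94770320
sqrt(94770320) = 9735.0049
t = 9735.0049 / 4868 = 1.9998 s

1.9998


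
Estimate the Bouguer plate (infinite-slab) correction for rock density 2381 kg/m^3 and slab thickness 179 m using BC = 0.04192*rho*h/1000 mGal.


BC = 0.04192 * rho * h / 1000
= 0.04192 * 2381 * 179 / 1000
= 17.8663 mGal

17.8663


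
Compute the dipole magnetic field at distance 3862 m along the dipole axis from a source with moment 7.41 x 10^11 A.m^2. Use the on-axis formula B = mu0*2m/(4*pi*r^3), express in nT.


m = 7.41 x 10^11 = 741000000000 A.m^2
2m = 1482000000000 A.m^2
r^3 = 3862^3 = 57601899928
B = (4pi*10^-7) * 1482000000000 / (4*pi * 57601899928) * 1e9
= 1862336.125048 / 723846822586.48 * 1e9
= 2572.8318 nT

2572.8318


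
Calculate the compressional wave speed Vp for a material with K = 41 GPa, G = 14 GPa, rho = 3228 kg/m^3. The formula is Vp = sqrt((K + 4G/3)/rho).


First compute the effective modulus:
K + 4G/3 = 41e9 + 4*14e9/3 = 59666666666.67 Pa
Then divide by density:
59666666666.67 / 3228 = 18484097.4804 Pa/(kg/m^3)
Take the square root:
Vp = sqrt(18484097.4804) = 4299.31 m/s

4299.31


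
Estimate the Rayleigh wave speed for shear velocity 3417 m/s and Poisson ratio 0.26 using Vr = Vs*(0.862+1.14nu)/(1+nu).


Numerator factor = 0.862 + 1.14*0.26 = 1.1584
Denominator = 1 + 0.26 = 1.26
Vr = 3417 * 1.1584 / 1.26 = 3141.47 m/s

3141.47


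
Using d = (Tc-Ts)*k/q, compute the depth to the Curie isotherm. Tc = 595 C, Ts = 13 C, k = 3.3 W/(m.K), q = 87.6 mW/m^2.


T_Curie - T_surf = 595 - 13 = 582 C
Convert q to W/m^2: 87.6 mW/m^2 = 0.0876 W/m^2
d = 582 * 3.3 / 0.0876 = 21924.66 m

21924.66


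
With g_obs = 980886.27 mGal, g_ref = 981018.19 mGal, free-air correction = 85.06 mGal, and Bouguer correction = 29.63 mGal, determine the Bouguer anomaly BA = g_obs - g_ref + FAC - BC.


BA = g_obs - g_ref + FAC - BC
= 980886.27 - 981018.19 + 85.06 - 29.63
= -76.49 mGal

-76.49


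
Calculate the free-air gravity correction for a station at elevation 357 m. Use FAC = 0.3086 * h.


FAC = 0.3086 * h
= 0.3086 * 357
= 110.1702 mGal

110.1702


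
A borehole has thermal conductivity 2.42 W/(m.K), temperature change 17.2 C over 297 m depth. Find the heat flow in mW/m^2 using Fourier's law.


q = k * dT / dz * 1000
= 2.42 * 17.2 / 297 * 1000
= 0.140148 * 1000
= 140.1481 mW/m^2

140.1481


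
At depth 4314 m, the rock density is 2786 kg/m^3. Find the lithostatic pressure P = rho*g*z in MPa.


P = rho * g * z / 1e6
= 2786 * 9.81 * 4314 / 1e6
= 117904467.24 / 1e6
= 117.9045 MPa

117.9045


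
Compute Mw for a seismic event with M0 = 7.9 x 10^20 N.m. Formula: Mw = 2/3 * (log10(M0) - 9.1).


log10(M0) = log10(7.9 x 10^20) = 20.8976
Mw = 2/3 * (20.8976 - 9.1)
= 2/3 * 11.7976
= 7.87

7.87


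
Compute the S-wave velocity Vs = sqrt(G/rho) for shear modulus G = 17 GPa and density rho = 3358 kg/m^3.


Convert G to Pa: G = 17e9 Pa
Compute G/rho = 17e9 / 3358 = 5062537.2245
Vs = sqrt(5062537.2245) = 2250.01 m/s

2250.01


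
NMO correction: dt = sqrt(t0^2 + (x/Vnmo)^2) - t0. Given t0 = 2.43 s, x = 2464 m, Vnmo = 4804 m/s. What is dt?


x/Vnmo = 2464/4804 = 0.512906
(x/Vnmo)^2 = 0.263072
t0^2 = 5.9049
sqrt(5.9049 + 0.263072) = 2.48354
dt = 2.48354 - 2.43 = 0.05354

0.05354


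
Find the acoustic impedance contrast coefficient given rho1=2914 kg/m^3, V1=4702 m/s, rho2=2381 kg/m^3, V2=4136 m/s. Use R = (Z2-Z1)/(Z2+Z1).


Z1 = 2914 * 4702 = 13701628
Z2 = 2381 * 4136 = 9847816
R = (9847816 - 13701628) / (9847816 + 13701628) = -3853812 / 23549444 = -0.1636

-0.1636


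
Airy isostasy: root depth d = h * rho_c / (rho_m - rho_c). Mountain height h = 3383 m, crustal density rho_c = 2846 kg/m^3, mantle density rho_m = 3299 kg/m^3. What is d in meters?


rho_m - rho_c = 3299 - 2846 = 453
d = 3383 * 2846 / 453
= 9628018 / 453
= 21253.9 m

21253.9


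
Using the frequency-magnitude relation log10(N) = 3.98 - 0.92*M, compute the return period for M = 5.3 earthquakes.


log10(N) = 3.98 - 0.92*5.3 = -0.896
N = 10^-0.896 = 0.127057
T = 1/N = 1/0.127057 = 7.8705 years

7.8705


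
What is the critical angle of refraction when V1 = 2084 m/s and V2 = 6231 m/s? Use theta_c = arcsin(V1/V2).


V1/V2 = 2084/6231 = 0.334457
theta_c = arcsin(0.334457) = 19.5395 degrees

19.5395


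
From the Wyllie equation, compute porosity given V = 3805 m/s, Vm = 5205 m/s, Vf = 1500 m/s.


1/V - 1/Vm = 1/3805 - 1/5205 = 7.069e-05
1/Vf - 1/Vm = 1/1500 - 1/5205 = 0.00047454
phi = 7.069e-05 / 0.00047454 = 0.149

0.149


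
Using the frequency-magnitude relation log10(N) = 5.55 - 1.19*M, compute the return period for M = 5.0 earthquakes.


log10(N) = 5.55 - 1.19*5.0 = -0.4
N = 10^-0.4 = 0.398107
T = 1/N = 1/0.398107 = 2.5119 years

2.5119


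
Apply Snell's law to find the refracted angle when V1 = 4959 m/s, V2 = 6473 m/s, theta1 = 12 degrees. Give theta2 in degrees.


sin(theta1) = sin(12 deg) = 0.207912
sin(theta2) = V2/V1 * sin(theta1) = 6473/4959 * 0.207912 = 0.271388
theta2 = arcsin(0.271388) = 15.7469 degrees

15.7469


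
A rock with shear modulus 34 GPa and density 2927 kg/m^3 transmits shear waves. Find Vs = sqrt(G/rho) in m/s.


Convert G to Pa: G = 34e9 Pa
Compute G/rho = 34e9 / 2927 = 11615989.0673
Vs = sqrt(11615989.0673) = 3408.22 m/s

3408.22


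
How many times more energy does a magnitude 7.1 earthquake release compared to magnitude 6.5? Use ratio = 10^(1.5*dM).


M2 - M1 = 7.1 - 6.5 = 0.6
1.5 * 0.6 = 0.9
ratio = 10^0.9 = 7.94

7.94


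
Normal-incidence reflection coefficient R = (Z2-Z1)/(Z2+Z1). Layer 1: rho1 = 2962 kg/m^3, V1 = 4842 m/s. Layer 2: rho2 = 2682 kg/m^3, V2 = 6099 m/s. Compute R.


Z1 = 2962 * 4842 = 14342004
Z2 = 2682 * 6099 = 16357518
R = (16357518 - 14342004) / (16357518 + 14342004) = 2015514 / 30699522 = 0.0657

0.0657


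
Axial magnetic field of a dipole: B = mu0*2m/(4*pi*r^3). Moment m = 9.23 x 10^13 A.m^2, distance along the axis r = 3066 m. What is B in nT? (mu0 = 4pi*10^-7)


m = 9.23 x 10^13 = 92300000000000 A.m^2
2m = 184600000000000 A.m^2
r^3 = 3066^3 = 28821491496
B = (4pi*10^-7) * 184600000000000 / (4*pi * 28821491496) * 1e9
= 231975201.54107 / 362181543797.34 * 1e9
= 640494.2646 nT

640494.2646


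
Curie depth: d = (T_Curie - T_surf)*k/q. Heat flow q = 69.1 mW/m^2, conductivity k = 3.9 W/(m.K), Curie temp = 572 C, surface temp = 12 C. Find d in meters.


T_Curie - T_surf = 572 - 12 = 560 C
Convert q to W/m^2: 69.1 mW/m^2 = 0.0691 W/m^2
d = 560 * 3.9 / 0.0691 = 31606.37 m

31606.37


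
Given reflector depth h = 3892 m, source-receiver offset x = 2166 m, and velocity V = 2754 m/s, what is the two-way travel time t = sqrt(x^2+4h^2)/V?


x^2 + 4h^2 = 2166^2 + 4*3892^2 = 4691556 + 60590656 = 65282212
sqrt(65282212) = 8079.7408
t = 8079.7408 / 2754 = 2.9338 s

2.9338


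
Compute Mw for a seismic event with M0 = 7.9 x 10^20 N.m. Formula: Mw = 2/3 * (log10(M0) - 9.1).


log10(M0) = log10(7.9 x 10^20) = 20.8976
Mw = 2/3 * (20.8976 - 9.1)
= 2/3 * 11.7976
= 7.87

7.87


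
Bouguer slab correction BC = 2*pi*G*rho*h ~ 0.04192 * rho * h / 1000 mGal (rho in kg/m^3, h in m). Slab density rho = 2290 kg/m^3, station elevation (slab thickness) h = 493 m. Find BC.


BC = 0.04192 * rho * h / 1000
= 0.04192 * 2290 * 493 / 1000
= 47.3264 mGal

47.3264


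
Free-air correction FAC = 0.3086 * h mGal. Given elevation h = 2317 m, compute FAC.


FAC = 0.3086 * h
= 0.3086 * 2317
= 715.0262 mGal

715.0262


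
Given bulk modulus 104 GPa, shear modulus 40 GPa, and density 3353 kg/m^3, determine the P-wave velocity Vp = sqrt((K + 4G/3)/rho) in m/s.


First compute the effective modulus:
K + 4G/3 = 104e9 + 4*40e9/3 = 157333333333.33 Pa
Then divide by density:
157333333333.33 / 3353 = 46923153.395 Pa/(kg/m^3)
Take the square root:
Vp = sqrt(46923153.395) = 6850.05 m/s

6850.05


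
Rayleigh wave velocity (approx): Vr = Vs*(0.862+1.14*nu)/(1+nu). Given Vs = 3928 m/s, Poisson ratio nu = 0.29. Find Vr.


Numerator factor = 0.862 + 1.14*0.29 = 1.1926
Denominator = 1 + 0.29 = 1.29
Vr = 3928 * 1.1926 / 1.29 = 3631.42 m/s

3631.42
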